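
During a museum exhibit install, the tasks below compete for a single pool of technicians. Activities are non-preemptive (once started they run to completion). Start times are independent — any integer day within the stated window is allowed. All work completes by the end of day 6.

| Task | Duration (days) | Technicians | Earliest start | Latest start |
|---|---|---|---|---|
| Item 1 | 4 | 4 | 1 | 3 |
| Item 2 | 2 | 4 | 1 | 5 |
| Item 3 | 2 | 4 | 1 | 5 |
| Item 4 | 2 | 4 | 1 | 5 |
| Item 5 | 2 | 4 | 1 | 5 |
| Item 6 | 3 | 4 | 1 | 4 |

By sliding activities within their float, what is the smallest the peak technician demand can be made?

Early-start (Item 1@1, Item 2@1, Item 3@1, Item 4@1, Item 5@1, Item 6@1) gives peak 24: d1:24  d2:24  d3:8  d4:4  d5:0  d6:0.
Shift Item 4→3, Item 5→5, Item 6→3.
Schedule Item 1@1, Item 2@1, Item 3@1, Item 4@3, Item 5@5, Item 6@3: d1:12  d2:12  d3:12  d4:12  d5:8  d6:4 — peak 12.

12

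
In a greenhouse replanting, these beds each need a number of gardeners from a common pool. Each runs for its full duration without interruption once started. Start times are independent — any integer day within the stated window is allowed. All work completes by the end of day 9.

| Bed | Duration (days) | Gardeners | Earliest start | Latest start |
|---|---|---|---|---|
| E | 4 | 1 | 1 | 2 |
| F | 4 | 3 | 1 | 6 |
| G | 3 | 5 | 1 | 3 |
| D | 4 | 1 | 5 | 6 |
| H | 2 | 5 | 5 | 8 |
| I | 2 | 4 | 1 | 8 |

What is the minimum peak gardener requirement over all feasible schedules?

Early-start (E@1, F@1, G@1, D@5, H@5, I@1) gives peak 13: d1:13  d2:13  d3:9  d4:4  d5:6  d6:6  d7:1  d8:1  d9:0.
Shift F→4, H→8, I→4.
Schedule E@1, F@4, G@1, D@5, H@8, I@4: d1:6  d2:6  d3:6  d4:8  d5:8  d6:4  d7:4  d8:6  d9:5 — peak 8.

8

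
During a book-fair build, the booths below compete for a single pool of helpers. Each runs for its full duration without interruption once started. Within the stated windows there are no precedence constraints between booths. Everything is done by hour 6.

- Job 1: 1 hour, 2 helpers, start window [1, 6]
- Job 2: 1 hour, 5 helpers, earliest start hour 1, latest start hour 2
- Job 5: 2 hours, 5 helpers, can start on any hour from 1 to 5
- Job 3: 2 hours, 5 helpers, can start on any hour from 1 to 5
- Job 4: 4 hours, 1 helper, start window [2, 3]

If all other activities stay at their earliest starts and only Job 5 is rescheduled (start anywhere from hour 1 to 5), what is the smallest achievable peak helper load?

Job 5@1: h1:17  h2:11  h3:1  h4:1  h5:1  h6:0 → peak 17
Job 5@2: h1:12  h2:11  h3:6  h4:1  h5:1  h6:0 → peak 12
Job 5@3: h1:12  h2:6  h3:6  h4:6  h5:1  h6:0 → peak 12
Job 5@4: h1:12  h2:6  h3:1  h4:6  h5:6  h6:0 → peak 12
Job 5@5: h1:12  h2:6  h3:1  h4:1  h5:6  h6:5 → peak 12
Best is Job 5@2, peak 12.

12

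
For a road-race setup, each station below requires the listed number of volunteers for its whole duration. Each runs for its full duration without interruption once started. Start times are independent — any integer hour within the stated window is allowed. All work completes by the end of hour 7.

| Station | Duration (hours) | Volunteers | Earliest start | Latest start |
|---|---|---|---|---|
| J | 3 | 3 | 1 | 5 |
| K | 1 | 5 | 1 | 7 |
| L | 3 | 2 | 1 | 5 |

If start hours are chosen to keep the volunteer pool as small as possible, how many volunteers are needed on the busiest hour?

5

Early-start (J@1, K@1, L@1) gives peak 10: h1:10  h2:5  h3:5  h4:0  h5:0  h6:0  h7:0.
Shift K→4.
Schedule J@1, K@4, L@1: h1:5  h2:5  h3:5  h4:5  h5:0  h6:0  h7:0 — peak 5.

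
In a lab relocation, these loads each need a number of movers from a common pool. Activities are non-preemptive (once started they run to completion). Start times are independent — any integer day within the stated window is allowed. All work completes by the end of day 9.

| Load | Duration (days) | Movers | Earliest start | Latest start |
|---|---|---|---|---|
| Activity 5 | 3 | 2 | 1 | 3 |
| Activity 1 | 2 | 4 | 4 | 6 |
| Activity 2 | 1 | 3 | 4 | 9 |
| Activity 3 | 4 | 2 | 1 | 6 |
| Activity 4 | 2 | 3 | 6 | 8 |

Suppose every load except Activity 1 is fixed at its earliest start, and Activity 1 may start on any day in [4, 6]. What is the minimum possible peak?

7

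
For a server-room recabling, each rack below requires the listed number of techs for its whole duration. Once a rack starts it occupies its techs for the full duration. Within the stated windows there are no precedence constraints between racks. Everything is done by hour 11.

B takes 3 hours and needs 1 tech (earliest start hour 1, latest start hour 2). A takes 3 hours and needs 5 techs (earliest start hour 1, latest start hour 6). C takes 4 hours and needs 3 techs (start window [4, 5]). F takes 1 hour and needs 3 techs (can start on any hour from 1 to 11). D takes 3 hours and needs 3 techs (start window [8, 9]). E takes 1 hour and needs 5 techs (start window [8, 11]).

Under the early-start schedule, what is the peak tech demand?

Early-start schedule: B@1, A@1, C@4, F@1, D@8, E@8.
Load per hour: hour 1: 9, hour 2: 6, hour 3: 6, hour 4: 3, hour 5: 3, hour 6: 3, hour 7: 3, hour 8: 8, hour 9: 3, hour 10: 3, hour 11: 0.
Peak is 9.

9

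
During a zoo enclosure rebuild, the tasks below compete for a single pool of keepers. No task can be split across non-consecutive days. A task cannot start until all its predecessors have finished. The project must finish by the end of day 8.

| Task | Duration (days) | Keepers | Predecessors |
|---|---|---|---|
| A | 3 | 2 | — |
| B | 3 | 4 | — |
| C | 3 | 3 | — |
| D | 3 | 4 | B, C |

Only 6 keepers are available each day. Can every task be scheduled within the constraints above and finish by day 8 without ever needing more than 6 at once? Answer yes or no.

The minimum achievable peak is 7; 6 < 7, so no feasible schedule stays within the cap.

no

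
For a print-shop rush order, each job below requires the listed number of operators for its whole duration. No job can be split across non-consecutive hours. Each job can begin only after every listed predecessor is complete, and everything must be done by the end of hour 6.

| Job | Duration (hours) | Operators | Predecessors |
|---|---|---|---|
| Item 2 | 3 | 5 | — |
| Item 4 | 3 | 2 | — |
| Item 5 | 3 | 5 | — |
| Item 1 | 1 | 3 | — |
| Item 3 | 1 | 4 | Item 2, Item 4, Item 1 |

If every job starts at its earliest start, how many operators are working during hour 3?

At early start, hour 3 has: Item 2, Item 4, Item 5.
Demand: 5 + 2 + 5 = 12.

12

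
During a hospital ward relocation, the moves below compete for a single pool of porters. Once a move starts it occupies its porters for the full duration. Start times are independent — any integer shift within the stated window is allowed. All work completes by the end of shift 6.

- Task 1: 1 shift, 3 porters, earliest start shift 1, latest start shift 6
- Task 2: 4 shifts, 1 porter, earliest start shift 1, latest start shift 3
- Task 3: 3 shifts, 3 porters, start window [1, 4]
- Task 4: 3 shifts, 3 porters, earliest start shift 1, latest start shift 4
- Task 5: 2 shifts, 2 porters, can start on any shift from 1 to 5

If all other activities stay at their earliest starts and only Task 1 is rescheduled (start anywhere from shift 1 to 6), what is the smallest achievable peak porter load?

Task 1@1: s1:12  s2:9  s3:7  s4:1  s5:0  s6:0 → peak 12
Task 1@2: s1:9  s2:12  s3:7  s4:1  s5:0  s6:0 → peak 12
Task 1@3: s1:9  s2:9  s3:10  s4:1  s5:0  s6:0 → peak 10
Task 1@4: s1:9  s2:9  s3:7  s4:4  s5:0  s6:0 → peak 9
Task 1@5: s1:9  s2:9  s3:7  s4:1  s5:3  s6:0 → peak 9
Task 1@6: s1:9  s2:9  s3:7  s4:1  s5:0  s6:3 → peak 9
Best is Task 1@4, peak 9.

9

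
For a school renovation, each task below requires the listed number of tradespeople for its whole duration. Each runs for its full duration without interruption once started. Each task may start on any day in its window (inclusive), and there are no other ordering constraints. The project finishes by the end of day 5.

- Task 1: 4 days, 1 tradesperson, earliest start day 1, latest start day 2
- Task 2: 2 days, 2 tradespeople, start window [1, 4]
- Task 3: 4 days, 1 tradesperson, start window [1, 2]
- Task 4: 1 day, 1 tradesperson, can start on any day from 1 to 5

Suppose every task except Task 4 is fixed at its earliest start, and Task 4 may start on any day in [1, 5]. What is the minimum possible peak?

Task 4@1: d1:5  d2:4  d3:2  d4:2  d5:0 → peak 5
Task 4@2: d1:4  d2:5  d3:2  d4:2  d5:0 → peak 5
Task 4@3: d1:4  d2:4  d3:3  d4:2  d5:0 → peak 4
Task 4@4: d1:4  d2:4  d3:2  d4:3  d5:0 → peak 4
Task 4@5: d1:4  d2:4  d3:2  d4:2  d5:1 → peak 4
Best is Task 4@3, peak 4.

4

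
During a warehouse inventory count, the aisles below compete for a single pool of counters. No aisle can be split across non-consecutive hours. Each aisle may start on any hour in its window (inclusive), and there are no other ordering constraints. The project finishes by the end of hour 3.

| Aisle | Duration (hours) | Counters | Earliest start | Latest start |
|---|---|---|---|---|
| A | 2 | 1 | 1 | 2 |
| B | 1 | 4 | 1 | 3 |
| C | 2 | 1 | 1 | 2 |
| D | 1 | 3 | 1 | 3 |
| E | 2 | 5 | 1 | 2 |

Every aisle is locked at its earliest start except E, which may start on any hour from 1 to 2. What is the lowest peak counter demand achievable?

9

E@1: h1:14  h2:7  h3:0 → peak 14
E@2: h1:9  h2:7  h3:5 → peak 9
Best is E@2, peak 9.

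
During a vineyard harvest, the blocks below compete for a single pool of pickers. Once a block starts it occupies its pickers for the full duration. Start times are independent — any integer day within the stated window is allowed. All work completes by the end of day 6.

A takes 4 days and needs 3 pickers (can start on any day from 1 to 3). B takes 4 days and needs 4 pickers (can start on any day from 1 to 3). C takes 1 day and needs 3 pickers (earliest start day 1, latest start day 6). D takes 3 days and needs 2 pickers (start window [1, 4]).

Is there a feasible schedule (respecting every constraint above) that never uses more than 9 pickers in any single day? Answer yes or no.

Schedule A@1, B@1, C@5, D@1: d1:9  d2:9  d3:9  d4:7  d5:3  d6:0 — peak 9 ≤ 9.

yes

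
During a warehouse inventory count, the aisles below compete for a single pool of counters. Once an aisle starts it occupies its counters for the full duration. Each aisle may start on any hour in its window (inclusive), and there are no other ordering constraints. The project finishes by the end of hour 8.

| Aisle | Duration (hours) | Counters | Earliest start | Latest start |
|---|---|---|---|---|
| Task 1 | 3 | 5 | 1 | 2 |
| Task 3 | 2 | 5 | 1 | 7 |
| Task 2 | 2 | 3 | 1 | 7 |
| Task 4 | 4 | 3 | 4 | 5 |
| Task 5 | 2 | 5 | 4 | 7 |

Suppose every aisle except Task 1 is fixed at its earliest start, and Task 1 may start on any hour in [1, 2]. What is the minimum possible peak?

Task 1@1: h1:13  h2:13  h3:5  h4:8  h5:8  h6:3  h7:3  h8:0 → peak 13
Task 1@2: h1:8  h2:13  h3:5  h4:13  h5:8  h6:3  h7:3  h8:0 → peak 13
Best is Task 1@1, peak 13.

13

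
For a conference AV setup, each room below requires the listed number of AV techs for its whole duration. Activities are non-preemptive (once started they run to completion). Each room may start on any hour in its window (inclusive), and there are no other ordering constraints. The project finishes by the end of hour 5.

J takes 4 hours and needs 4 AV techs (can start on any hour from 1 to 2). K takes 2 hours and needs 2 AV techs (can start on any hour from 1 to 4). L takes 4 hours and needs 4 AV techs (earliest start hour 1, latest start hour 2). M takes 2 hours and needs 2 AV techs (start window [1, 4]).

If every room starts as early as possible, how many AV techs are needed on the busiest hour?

Early-start schedule: J@1, K@1, L@1, M@1.
Load per hour: hour 1: 12, hour 2: 12, hour 3: 8, hour 4: 8, hour 5: 0.
Peak is 12.

12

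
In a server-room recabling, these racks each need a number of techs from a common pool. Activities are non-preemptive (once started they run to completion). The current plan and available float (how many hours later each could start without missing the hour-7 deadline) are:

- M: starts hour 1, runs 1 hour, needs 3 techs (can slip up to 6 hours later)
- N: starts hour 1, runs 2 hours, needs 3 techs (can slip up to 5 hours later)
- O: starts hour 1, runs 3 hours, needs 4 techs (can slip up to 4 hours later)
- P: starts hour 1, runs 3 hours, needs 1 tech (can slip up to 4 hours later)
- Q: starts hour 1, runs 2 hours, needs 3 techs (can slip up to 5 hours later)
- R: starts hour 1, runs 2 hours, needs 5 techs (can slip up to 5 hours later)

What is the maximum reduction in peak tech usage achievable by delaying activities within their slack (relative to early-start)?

12

Early-start peak: h1:19  h2:16  h3:5  h4:0  h5:0  h6:0  h7:0 ⇒ 19.
Leveled (M@1, N@1, O@2, P@5, Q@3, R@5): h1:6  h2:7  h3:7  h4:7  h5:6  h6:6  h7:1 ⇒ 7.
Reduction 19 − 7 = 12.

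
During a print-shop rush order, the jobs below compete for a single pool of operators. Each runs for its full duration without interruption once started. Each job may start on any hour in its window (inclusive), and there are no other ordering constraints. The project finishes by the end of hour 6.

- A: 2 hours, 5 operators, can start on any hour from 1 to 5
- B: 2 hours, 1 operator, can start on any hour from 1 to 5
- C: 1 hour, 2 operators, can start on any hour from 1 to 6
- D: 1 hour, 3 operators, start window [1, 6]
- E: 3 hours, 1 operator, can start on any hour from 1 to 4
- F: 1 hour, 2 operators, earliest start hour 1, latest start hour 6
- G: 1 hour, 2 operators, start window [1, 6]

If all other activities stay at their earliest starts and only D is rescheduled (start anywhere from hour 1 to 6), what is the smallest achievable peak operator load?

13

D@1: h1:16  h2:7  h3:1  h4:0  h5:0  h6:0 → peak 16
D@2: h1:13  h2:10  h3:1  h4:0  h5:0  h6:0 → peak 13
D@3: h1:13  h2:7  h3:4  h4:0  h5:0  h6:0 → peak 13
D@4: h1:13  h2:7  h3:1  h4:3  h5:0  h6:0 → peak 13
D@5: h1:13  h2:7  h3:1  h4:0  h5:3  h6:0 → peak 13
D@6: h1:13  h2:7  h3:1  h4:0  h5:0  h6:3 → peak 13
Best is D@2, peak 13.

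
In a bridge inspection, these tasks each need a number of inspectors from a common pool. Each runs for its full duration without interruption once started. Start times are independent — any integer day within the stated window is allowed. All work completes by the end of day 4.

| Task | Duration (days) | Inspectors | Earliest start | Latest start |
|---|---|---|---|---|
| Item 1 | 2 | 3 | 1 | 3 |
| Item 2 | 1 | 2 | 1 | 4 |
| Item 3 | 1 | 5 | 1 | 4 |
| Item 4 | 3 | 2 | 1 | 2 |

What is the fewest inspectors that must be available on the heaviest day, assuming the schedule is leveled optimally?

Early-start (Item 1@1, Item 2@1, Item 3@1, Item 4@1) gives peak 12: d1:12  d2:5  d3:2  d4:0.
Shift Item 2→3, Item 3→4.
Schedule Item 1@1, Item 2@3, Item 3@4, Item 4@1: d1:5  d2:5  d3:4  d4:5 — peak 5.
Total inspector-days = 19 over 4 days ⇒ peak ≥ ⌈19/4⌉ = 5, so 5 is optimal.

5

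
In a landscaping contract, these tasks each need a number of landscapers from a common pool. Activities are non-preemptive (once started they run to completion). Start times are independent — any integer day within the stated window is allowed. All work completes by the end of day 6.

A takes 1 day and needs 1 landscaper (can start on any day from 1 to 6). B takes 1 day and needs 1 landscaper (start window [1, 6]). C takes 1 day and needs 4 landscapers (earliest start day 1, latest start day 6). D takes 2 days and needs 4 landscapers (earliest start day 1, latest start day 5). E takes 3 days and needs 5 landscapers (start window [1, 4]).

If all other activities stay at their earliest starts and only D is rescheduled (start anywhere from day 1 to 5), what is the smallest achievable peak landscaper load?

D@1: d1:15  d2:9  d3:5  d4:0  d5:0  d6:0 → peak 15
D@2: d1:11  d2:9  d3:9  d4:0  d5:0  d6:0 → peak 11
D@3: d1:11  d2:5  d3:9  d4:4  d5:0  d6:0 → peak 11
D@4: d1:11  d2:5  d3:5  d4:4  d5:4  d6:0 → peak 11
D@5: d1:11  d2:5  d3:5  d4:0  d5:4  d6:4 → peak 11
Best is D@2, peak 11.

11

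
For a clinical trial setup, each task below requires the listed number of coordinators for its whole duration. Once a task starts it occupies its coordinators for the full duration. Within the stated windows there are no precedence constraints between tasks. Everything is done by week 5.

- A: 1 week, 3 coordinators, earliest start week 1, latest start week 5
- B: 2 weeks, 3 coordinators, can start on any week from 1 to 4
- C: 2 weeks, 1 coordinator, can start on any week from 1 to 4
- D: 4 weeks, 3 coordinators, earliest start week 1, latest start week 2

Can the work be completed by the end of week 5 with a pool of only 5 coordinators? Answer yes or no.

The minimum achievable peak is 6; 5 < 6, so no feasible schedule stays within the cap.

no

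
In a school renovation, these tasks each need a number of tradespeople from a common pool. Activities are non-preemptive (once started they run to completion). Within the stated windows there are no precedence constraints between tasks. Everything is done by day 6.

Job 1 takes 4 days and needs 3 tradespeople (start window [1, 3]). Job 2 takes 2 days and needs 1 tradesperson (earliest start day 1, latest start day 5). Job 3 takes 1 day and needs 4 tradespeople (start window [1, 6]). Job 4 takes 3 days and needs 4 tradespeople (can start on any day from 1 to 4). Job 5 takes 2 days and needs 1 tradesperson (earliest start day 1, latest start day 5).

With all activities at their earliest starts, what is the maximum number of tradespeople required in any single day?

Early-start schedule: Job 1@1, Job 2@1, Job 3@1, Job 4@1, Job 5@1.
Load per day: day 1: 13, day 2: 9, day 3: 7, day 4: 3, day 5: 0, day 6: 0.
Peak is 13.

13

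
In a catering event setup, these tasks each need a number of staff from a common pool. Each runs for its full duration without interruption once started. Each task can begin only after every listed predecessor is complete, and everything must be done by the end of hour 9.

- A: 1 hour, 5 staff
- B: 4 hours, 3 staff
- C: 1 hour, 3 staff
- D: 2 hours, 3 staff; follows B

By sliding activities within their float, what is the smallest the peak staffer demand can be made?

Early-start (A@1, B@1, C@1, D@5) gives peak 11: h1:11  h2:3  h3:3  h4:3  h5:3  h6:3  h7:0  h8:0  h9:0.
Shift B→2, C→6, D→7.
Schedule A@1, B@2, C@6, D@7: h1:5  h2:3  h3:3  h4:3  h5:3  h6:3  h7:3  h8:3  h9:0 — peak 5.

5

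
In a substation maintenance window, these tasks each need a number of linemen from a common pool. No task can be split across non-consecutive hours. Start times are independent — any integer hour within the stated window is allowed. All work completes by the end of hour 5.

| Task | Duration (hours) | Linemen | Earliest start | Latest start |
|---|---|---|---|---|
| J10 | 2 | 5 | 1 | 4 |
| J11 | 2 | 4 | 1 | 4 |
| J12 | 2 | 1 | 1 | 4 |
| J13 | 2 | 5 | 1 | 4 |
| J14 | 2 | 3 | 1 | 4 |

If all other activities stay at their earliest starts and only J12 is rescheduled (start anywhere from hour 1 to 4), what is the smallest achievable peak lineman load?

17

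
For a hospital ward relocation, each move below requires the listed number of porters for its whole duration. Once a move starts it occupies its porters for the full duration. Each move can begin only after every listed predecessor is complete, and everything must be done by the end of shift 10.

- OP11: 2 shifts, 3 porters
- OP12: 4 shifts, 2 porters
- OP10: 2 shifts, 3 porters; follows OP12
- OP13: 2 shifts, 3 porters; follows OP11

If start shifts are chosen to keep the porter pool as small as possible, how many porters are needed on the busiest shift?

Early-start (OP11@1, OP12@1, OP10@5, OP13@3) gives peak 5: s1:5  s2:5  s3:5  s4:5  s5:3  s6:3  s7:0  s8:0  s9:0  s10:0.
Shift OP12→3, OP10→7, OP13→9.
Schedule OP11@1, OP12@3, OP10@7, OP13@9: s1:3  s2:3  s3:2  s4:2  s5:2  s6:2  s7:3  s8:3  s9:3  s10:3 — peak 3.
Total porter-shifts = 26 over 10 shifts ⇒ peak ≥ ⌈26/10⌉ = 3, so 3 is optimal.

3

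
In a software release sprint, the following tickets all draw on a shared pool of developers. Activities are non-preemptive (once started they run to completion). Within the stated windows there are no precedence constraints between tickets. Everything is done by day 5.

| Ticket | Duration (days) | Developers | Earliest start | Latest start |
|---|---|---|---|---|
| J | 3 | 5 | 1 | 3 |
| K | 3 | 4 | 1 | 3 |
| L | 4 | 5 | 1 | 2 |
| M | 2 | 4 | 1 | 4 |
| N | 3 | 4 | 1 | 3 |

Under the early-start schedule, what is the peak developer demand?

22

Early-start schedule: J@1, K@1, L@1, M@1, N@1.
Load per day: day 1: 22, day 2: 22, day 3: 18, day 4: 5, day 5: 0.
Peak is 22.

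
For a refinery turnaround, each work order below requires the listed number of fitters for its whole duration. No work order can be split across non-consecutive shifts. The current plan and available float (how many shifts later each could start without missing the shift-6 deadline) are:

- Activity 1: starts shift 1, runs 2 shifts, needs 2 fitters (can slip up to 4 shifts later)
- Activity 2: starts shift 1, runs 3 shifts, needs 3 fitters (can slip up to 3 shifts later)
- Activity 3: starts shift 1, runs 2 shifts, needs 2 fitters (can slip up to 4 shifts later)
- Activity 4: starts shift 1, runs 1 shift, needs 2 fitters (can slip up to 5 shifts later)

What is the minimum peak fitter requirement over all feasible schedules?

Early-start (Activity 1@1, Activity 2@1, Activity 3@1, Activity 4@1) gives peak 9: s1:9  s2:7  s3:3  s4:0  s5:0  s6:0.
Shift Activity 2→3, Activity 4→6.
Schedule Activity 1@1, Activity 2@3, Activity 3@1, Activity 4@6: s1:4  s2:4  s3:3  s4:3  s5:3  s6:2 — peak 4.
Total fitter-shifts = 19 over 6 shifts ⇒ peak ≥ ⌈19/6⌉ = 4, so 4 is optimal.

4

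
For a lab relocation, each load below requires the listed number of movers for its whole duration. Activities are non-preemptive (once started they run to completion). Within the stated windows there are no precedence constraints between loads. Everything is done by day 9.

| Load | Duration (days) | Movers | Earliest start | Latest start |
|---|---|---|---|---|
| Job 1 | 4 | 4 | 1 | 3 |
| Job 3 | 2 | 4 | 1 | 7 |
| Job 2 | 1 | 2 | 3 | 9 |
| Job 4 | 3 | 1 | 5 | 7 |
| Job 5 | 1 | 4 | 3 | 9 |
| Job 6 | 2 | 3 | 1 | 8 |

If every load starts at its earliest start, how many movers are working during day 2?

11

At early start, day 2 has: Job 1, Job 3, Job 6.
Demand: 4 + 4 + 3 = 11.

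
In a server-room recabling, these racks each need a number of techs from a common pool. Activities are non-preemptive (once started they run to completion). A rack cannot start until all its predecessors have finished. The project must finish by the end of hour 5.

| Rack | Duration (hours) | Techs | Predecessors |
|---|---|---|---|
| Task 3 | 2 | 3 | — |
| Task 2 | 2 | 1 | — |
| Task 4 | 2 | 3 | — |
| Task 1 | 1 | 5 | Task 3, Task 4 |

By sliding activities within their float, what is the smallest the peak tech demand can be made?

5

Early-start (Task 3@1, Task 2@1, Task 4@1, Task 1@3) gives peak 7: h1:7  h2:7  h3:5  h4:0  h5:0.
Shift Task 4→3, Task 1→5.
Schedule Task 3@1, Task 2@1, Task 4@3, Task 1@5: h1:4  h2:4  h3:3  h4:3  h5:5 — peak 5.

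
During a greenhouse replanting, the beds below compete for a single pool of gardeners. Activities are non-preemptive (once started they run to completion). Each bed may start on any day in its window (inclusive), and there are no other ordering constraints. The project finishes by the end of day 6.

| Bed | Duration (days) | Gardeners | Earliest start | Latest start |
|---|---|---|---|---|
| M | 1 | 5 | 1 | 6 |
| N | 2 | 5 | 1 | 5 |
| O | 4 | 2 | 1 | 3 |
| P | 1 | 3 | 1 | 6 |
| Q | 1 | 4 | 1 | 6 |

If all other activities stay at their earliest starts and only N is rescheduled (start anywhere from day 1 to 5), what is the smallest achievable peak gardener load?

N@1: d1:19  d2:7  d3:2  d4:2  d5:0  d6:0 → peak 19
N@2: d1:14  d2:7  d3:7  d4:2  d5:0  d6:0 → peak 14
N@3: d1:14  d2:2  d3:7  d4:7  d5:0  d6:0 → peak 14
N@4: d1:14  d2:2  d3:2  d4:7  d5:5  d6:0 → peak 14
N@5: d1:14  d2:2  d3:2  d4:2  d5:5  d6:5 → peak 14
Best is N@2, peak 14.

14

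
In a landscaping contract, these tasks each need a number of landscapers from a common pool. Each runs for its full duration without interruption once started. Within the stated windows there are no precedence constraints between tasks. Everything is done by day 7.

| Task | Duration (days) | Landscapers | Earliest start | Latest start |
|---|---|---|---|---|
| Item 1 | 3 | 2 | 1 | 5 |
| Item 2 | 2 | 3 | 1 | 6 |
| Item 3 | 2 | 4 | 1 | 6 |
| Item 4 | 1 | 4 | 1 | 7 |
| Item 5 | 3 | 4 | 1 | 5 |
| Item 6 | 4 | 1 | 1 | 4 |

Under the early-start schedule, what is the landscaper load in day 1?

At early start, day 1 has: Item 1, Item 2, Item 3, Item 4, Item 5, Item 6.
Demand: 2 + 3 + 4 + 4 + 4 + 1 = 18.

18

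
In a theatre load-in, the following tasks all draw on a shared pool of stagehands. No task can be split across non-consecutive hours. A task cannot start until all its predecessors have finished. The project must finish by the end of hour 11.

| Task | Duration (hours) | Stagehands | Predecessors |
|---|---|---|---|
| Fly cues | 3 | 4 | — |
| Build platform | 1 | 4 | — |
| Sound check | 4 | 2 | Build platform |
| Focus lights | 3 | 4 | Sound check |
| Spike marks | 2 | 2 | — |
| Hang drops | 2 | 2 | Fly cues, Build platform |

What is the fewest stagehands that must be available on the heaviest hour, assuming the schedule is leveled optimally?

4

Early-start (Fly cues@1, Build platform@1, Sound check@2, Focus lights@6, Spike marks@1, Hang drops@4) gives peak 10: h1:10  h2:8  h3:6  h4:4  h5:4  h6:4  h7:4  h8:4  h9:0  h10:0  h11:0.
Shift Build platform→4, Sound check→5, Focus lights→9, Spike marks→5, Hang drops→7.
Schedule Fly cues@1, Build platform@4, Sound check@5, Focus lights@9, Spike marks@5, Hang drops@7: h1:4  h2:4  h3:4  h4:4  h5:4  h6:4  h7:4  h8:4  h9:4  h10:4  h11:4 — peak 4.
Total stagehand-hours = 44 over 11 hours ⇒ peak ≥ ⌈44/11⌉ = 4, so 4 is optimal.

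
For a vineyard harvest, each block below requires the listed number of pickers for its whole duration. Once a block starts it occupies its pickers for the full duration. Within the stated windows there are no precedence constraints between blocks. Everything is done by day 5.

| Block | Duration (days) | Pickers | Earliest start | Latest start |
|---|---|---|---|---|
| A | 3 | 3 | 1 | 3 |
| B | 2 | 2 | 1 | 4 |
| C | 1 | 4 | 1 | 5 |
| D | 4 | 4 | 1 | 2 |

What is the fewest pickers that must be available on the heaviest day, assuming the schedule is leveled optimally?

7

Early-start (A@1, B@1, C@1, D@1) gives peak 13: d1:13  d2:9  d3:7  d4:4  d5:0.
Shift B→4, D→2.
Schedule A@1, B@4, C@1, D@2: d1:7  d2:7  d3:7  d4:6  d5:6 — peak 7.
Total picker-days = 33 over 5 days ⇒ peak ≥ ⌈33/5⌉ = 7, so 7 is optimal.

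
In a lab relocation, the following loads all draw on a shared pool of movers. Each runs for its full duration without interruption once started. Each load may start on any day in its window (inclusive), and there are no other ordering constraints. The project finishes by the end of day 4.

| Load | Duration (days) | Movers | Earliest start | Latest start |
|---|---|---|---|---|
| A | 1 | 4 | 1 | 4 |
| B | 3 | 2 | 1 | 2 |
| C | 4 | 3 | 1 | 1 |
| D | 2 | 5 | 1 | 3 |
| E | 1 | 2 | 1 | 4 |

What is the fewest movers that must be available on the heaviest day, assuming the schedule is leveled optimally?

10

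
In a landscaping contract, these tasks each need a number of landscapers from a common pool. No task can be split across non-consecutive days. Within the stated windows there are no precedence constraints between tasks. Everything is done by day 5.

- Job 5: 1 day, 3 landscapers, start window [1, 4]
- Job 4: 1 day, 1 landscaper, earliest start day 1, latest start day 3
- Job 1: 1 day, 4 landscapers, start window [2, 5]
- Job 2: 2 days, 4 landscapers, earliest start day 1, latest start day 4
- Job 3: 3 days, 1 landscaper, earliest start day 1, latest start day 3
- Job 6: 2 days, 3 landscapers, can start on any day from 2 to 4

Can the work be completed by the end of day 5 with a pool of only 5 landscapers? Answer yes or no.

no

The minimum achievable peak is 6; 5 < 6, so no feasible schedule stays within the cap.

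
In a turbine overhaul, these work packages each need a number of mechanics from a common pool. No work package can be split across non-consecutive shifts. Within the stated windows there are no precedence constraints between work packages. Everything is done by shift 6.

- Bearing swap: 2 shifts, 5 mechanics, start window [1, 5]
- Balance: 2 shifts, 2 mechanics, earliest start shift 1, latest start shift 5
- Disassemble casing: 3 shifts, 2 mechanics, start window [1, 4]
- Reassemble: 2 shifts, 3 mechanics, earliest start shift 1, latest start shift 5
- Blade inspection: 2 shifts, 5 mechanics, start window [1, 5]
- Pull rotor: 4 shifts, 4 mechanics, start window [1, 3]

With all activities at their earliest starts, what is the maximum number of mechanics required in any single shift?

21

Early-start schedule: Bearing swap@1, Balance@1, Disassemble casing@1, Reassemble@1, Blade inspection@1, Pull rotor@1.
Load per shift: shift 1: 21, shift 2: 21, shift 3: 6, shift 4: 4, shift 5: 0, shift 6: 0.
Peak is 21.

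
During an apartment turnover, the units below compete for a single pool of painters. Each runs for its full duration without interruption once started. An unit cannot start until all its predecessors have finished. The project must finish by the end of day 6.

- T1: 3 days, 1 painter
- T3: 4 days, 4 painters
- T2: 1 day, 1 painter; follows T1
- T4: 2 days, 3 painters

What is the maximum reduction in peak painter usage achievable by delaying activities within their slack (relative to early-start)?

3

Early-start peak: d1:8  d2:8  d3:5  d4:5  d5:0  d6:0 ⇒ 8.
Leveled (T1@1, T3@1, T2@4, T4@5): d1:5  d2:5  d3:5  d4:5  d5:3  d6:3 ⇒ 5.
Reduction 8 − 5 = 3.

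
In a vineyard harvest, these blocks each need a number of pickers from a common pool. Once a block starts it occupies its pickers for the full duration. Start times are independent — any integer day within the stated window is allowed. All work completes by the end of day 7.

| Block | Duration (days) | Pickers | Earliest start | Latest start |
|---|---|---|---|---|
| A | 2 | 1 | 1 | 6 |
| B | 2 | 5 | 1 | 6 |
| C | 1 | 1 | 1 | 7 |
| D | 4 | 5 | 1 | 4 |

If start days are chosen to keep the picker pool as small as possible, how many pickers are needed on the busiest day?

Early-start (A@1, B@1, C@1, D@1) gives peak 12: d1:12  d2:11  d3:5  d4:5  d5:0  d6:0  d7:0.
Shift C→3, D→3.
Schedule A@1, B@1, C@3, D@3: d1:6  d2:6  d3:6  d4:5  d5:5  d6:5  d7:0 — peak 6.

6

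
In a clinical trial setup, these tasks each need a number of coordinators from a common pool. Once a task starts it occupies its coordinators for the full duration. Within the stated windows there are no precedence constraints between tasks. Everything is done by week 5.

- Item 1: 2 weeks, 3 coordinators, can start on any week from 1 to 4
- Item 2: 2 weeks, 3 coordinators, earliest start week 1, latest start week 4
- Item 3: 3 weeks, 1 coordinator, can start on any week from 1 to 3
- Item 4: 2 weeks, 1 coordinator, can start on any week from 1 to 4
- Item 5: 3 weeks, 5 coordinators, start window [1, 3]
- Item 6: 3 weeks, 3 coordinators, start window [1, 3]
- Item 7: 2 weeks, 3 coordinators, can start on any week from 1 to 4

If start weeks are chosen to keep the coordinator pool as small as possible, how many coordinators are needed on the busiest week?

10

Early-start (Item 1@1, Item 2@1, Item 3@1, Item 4@1, Item 5@1, Item 6@1, Item 7@1) gives peak 19: w1:19  w2:19  w3:9  w4:0  w5:0.
Shift Item 4→3, Item 5→3, Item 7→4.
Schedule Item 1@1, Item 2@1, Item 3@1, Item 4@3, Item 5@3, Item 6@1, Item 7@4: w1:10  w2:10  w3:10  w4:9  w5:8 — peak 10.
Total coordinator-weeks = 47 over 5 weeks ⇒ peak ≥ ⌈47/5⌉ = 10, so 10 is optimal.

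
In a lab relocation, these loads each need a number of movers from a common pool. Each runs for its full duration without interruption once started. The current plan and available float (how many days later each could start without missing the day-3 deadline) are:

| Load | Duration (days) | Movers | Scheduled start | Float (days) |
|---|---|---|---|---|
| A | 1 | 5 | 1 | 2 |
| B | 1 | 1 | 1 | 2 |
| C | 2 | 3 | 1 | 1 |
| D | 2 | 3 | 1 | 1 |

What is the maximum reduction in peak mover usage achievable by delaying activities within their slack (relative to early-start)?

Early-start peak: d1:12  d2:6  d3:0 ⇒ 12.
Leveled (A@1, B@1, C@2, D@2): d1:6  d2:6  d3:6 ⇒ 6.
Reduction 12 − 6 = 6.

6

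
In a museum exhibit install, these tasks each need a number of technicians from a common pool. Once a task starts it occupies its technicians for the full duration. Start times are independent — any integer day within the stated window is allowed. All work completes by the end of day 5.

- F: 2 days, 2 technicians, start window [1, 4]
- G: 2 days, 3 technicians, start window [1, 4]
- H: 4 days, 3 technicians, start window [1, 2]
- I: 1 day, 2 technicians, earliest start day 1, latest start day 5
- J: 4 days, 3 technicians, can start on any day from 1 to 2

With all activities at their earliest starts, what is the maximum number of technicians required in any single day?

Early-start schedule: F@1, G@1, H@1, I@1, J@1.
Load per day: day 1: 13, day 2: 11, day 3: 6, day 4: 6, day 5: 0.
Peak is 13.

13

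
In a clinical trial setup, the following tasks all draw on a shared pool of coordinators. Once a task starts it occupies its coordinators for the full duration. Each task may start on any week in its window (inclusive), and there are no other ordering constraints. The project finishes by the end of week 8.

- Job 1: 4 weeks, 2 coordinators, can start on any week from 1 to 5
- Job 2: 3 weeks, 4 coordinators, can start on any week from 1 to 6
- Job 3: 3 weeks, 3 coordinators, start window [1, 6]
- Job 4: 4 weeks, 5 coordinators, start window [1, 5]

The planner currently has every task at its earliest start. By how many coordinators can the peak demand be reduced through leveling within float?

Early-start peak: w1:14  w2:14  w3:14  w4:7  w5:0  w6:0  w7:0  w8:0 ⇒ 14.
Leveled (Job 1@1, Job 2@5, Job 3@5, Job 4@1): w1:7  w2:7  w3:7  w4:7  w5:7  w6:7  w7:7  w8:0 ⇒ 7.
Reduction 14 − 7 = 7.

7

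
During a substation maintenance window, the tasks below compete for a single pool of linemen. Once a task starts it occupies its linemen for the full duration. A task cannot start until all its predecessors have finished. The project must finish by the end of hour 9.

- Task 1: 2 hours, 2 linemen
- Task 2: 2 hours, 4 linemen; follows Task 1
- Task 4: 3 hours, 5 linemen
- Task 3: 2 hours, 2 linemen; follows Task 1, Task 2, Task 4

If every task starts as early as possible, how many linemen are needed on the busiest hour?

Early-start schedule: Task 1@1, Task 2@3, Task 4@1, Task 3@5.
Load per hour: hour 1: 7, hour 2: 7, hour 3: 9, hour 4: 4, hour 5: 2, hour 6: 2, hour 7: 0, hour 8: 0, hour 9: 0.
Peak is 9.

9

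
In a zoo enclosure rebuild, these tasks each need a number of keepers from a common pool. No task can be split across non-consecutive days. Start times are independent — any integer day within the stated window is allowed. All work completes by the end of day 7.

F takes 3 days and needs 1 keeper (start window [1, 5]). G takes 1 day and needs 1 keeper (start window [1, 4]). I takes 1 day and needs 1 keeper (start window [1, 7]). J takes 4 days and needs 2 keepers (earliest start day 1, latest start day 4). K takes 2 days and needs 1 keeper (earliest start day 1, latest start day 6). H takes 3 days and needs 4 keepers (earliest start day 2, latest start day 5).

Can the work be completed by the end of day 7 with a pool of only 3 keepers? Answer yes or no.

no

Total keeper-days = 27; over 7 days the average is 27/7 > 3, so some day must exceed 3.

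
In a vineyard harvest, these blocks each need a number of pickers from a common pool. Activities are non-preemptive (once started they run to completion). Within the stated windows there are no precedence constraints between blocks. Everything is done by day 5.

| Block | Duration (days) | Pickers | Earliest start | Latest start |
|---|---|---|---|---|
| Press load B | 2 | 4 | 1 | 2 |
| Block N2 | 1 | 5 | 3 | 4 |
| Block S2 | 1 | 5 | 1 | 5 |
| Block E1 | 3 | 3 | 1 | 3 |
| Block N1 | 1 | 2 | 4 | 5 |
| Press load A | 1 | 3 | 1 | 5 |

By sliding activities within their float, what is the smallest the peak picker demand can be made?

Early-start (Press load B@1, Block N2@3, Block S2@1, Block E1@1, Block N1@4, Press load A@1) gives peak 15: d1:15  d2:7  d3:8  d4:2  d5:0.
Shift Block N2→4, Block S2→5, Press load A→3.
Schedule Press load B@1, Block N2@4, Block S2@5, Block E1@1, Block N1@4, Press load A@3: d1:7  d2:7  d3:6  d4:7  d5:5 — peak 7.
Total picker-days = 32 over 5 days ⇒ peak ≥ ⌈32/5⌉ = 7, so 7 is optimal.

7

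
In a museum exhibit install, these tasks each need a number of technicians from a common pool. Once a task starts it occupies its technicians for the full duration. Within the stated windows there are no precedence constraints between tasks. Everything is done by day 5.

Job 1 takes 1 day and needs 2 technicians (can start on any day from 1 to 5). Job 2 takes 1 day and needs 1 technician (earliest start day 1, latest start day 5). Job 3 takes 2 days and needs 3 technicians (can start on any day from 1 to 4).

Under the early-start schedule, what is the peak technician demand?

Early-start schedule: Job 1@1, Job 2@1, Job 3@1.
Load per day: day 1: 6, day 2: 3, day 3: 0, day 4: 0, day 5: 0.
Peak is 6.

6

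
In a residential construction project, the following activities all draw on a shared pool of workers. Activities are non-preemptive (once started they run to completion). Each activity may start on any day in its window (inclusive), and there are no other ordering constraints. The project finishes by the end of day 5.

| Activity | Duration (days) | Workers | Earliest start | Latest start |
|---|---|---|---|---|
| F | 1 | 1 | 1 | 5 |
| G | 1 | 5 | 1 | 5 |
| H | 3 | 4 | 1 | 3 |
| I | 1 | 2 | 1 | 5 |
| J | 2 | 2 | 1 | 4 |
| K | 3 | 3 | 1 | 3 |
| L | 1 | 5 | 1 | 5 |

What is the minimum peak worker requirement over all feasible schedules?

8

Early-start (F@1, G@1, H@1, I@1, J@1, K@1, L@1) gives peak 22: d1:22  d2:9  d3:7  d4:0  d5:0.
Shift H→2, I→2, K→3, L→5.
Schedule F@1, G@1, H@2, I@2, J@1, K@3, L@5: d1:8  d2:8  d3:7  d4:7  d5:8 — peak 8.
Total worker-days = 38 over 5 days ⇒ peak ≥ ⌈38/5⌉ = 8, so 8 is optimal.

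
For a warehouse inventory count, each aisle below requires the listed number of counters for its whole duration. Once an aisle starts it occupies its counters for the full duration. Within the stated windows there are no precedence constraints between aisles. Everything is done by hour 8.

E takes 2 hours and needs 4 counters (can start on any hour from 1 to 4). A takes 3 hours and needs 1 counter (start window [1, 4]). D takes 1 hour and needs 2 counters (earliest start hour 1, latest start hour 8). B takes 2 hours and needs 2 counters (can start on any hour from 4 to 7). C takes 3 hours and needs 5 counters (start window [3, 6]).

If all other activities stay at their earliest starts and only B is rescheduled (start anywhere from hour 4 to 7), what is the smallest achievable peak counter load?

B@4: h1:7  h2:5  h3:6  h4:7  h5:7  h6:0  h7:0  h8:0 → peak 7
B@5: h1:7  h2:5  h3:6  h4:5  h5:7  h6:2  h7:0  h8:0 → peak 7
B@6: h1:7  h2:5  h3:6  h4:5  h5:5  h6:2  h7:2  h8:0 → peak 7
B@7: h1:7  h2:5  h3:6  h4:5  h5:5  h6:0  h7:2  h8:2 → peak 7
Best is B@4, peak 7.

7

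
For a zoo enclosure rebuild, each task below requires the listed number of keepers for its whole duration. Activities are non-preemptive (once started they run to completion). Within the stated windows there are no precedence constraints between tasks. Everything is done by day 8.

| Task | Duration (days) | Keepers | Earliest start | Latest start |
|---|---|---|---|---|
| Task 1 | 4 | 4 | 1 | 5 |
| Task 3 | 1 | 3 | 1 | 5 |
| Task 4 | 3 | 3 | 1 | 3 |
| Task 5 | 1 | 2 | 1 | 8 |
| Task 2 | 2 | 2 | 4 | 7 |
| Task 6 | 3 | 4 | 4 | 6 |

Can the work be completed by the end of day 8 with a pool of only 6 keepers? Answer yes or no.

The minimum achievable peak is 7; 6 < 7, so no feasible schedule stays within the cap.

no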